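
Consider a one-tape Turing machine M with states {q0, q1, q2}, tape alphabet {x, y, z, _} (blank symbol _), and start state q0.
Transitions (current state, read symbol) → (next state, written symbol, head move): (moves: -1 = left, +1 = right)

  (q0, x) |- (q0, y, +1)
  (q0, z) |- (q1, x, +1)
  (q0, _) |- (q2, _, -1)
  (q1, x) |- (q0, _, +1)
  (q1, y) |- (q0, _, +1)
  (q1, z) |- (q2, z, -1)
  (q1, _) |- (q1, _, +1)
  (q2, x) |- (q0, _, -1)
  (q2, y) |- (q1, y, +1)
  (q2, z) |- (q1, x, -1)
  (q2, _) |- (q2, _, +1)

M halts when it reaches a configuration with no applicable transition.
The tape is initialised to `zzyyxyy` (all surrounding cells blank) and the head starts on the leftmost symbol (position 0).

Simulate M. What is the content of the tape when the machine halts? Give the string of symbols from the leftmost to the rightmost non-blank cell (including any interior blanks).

yyxyy

q0 | __[z]zyyxyy   read z → write x, move +1, go to q1
q1 | __x[z]yyxyy   read z → write z, move -1, go to q2
q2 | __[x]zyyxyy   read x → write _, move -1, go to q0
q0 | _[_]_zyyxyy   read _ → write _, move -1, go to q2
q2 | [_]__zyyxyy   read _ → write _, move +1, go to q2
q2 | _[_]_zyyxyy   read _ → write _, move +1, go to q2
q2 | __[_]zyyxyy   read _ → write _, move +1, go to q2
q2 | ___[z]yyxyy   read z → write x, move -1, go to q1
q1 | __[_]xyyxyy   read _ → write _, move +1, go to q1
q1 | ___[x]yyxyy   read x → write _, move +1, go to q0
q0 | ____[y]yxyy
The non-blank tape span at halt is yyxyy.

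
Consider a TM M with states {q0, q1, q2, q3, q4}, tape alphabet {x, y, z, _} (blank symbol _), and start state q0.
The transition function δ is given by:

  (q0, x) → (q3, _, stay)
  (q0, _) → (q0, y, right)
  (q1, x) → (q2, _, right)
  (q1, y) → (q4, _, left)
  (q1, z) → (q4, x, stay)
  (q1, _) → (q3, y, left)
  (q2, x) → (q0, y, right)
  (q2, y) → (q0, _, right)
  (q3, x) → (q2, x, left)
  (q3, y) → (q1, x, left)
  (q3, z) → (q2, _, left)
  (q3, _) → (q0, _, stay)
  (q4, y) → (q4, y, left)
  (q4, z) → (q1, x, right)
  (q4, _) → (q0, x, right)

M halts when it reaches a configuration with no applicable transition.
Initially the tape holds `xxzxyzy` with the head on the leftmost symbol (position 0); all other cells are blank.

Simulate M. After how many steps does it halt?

state=q0 head=0 tape=[x]xzxyzy   (q0,x)→(q3,_,stay)
state=q3 head=0 tape=[_]xzxyzy   (q3,_)→(q0,_,stay)
state=q0 head=0 tape=[_]xzxyzy   (q0,_)→(q0,y,right)
state=q0 head=1 tape=y[x]zxyzy   (q0,x)→(q3,_,stay)
state=q3 head=1 tape=y[_]zxyzy   (q3,_)→(q0,_,stay)
state=q0 head=1 tape=y[_]zxyzy   (q0,_)→(q0,y,right)
state=q0 head=2 tape=yy[z]xyzy
M halts after 6 transitions.

6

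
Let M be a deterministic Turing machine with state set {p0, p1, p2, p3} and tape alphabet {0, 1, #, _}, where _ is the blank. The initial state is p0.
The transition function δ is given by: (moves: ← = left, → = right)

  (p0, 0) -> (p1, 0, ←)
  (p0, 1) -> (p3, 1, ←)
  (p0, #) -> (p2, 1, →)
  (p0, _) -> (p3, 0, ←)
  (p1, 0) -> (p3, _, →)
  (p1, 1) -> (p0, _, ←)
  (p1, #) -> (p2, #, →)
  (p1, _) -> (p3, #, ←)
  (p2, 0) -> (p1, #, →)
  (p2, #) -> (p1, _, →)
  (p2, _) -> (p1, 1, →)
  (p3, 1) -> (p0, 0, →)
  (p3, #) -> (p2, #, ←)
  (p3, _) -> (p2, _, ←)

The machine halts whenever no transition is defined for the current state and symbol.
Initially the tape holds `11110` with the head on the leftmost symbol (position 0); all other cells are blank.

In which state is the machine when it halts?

state=p0 head=0 tape=__[1]1110   (p0,1)→(p3,1,←)
state=p3 head=-1 tape=_[_]11110   (p3,_)→(p2,_,←)
state=p2 head=-2 tape=[_]_11110   (p2,_)→(p1,1,→)
state=p1 head=-1 tape=1[_]11110   (p1,_)→(p3,#,←)
state=p3 head=-2 tape=[1]#11110   (p3,1)→(p0,0,→)
state=p0 head=-1 tape=0[#]11110   (p0,#)→(p2,1,→)
state=p2 head=0 tape=01[1]1110
No transition is defined for (p2, 1); M halts in state p2.

p2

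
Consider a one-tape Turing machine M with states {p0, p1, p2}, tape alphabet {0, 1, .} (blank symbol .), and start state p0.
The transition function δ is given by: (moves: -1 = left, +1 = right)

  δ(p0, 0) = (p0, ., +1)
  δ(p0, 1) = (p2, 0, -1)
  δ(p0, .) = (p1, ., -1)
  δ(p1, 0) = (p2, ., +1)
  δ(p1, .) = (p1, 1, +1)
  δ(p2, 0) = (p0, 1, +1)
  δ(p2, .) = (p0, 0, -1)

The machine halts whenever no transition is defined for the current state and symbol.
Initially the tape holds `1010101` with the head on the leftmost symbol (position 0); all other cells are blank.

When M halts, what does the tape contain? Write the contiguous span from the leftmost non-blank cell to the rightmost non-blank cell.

1000000101

p0 | ...[1]010101   read 1 → write 0, move -1, go to p2
p2 | ..[.]0010101   read . → write 0, move -1, go to p0
p0 | .[.]00010101   read . → write ., move -1, go to p1
p1 | [.].00010101   read . → write 1, move +1, go to p1
p1 | 1[.]00010101   read . → write 1, move +1, go to p1
p1 | 11[0]0010101   read 0 → write ., move +1, go to p2
p2 | 11.[0]010101   read 0 → write 1, move +1, go to p0
p0 | 11.1[0]10101   read 0 → write ., move +1, go to p0
p0 | 11.1.[1]0101   read 1 → write 0, move -1, go to p2
p2 | 11.1[.]00101   read . → write 0, move -1, go to p0
p0 | 11.[1]000101   read 1 → write 0, move -1, go to p2
p2 | 11[.]0000101   read . → write 0, move -1, go to p0
p0 | 1[1]00000101   read 1 → write 0, move -1, go to p2
p2 | [1]000000101
The non-blank tape span at halt is 1000000101.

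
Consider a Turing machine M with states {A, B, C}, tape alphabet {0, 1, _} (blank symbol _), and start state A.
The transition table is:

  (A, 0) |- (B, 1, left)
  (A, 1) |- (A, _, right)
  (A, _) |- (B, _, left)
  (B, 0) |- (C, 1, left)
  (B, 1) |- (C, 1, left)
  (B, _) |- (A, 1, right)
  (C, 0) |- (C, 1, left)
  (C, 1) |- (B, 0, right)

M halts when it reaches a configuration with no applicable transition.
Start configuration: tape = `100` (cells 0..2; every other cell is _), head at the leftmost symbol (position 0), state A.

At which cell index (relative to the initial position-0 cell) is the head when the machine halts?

A | _[1]00_   read 1 → write _, move right, go to A
A | __[0]0_   read 0 → write 1, move left, go to B
B | _[_]10_   read _ → write 1, move right, go to A
A | _1[1]0_   read 1 → write _, move right, go to A
A | _1_[0]_   read 0 → write 1, move left, go to B
B | _1[_]1_   read _ → write 1, move right, go to A
A | _11[1]_   read 1 → write _, move right, go to A
A | _11_[_]   read _ → write _, move left, go to B
B | _11[_]_   read _ → write 1, move right, go to A
A | _111[_]   read _ → write _, move left, go to B
B | _11[1]_   read 1 → write 1, move left, go to C
C | _1[1]1_   read 1 → write 0, move right, go to B
B | _10[1]_   read 1 → write 1, move left, go to C
C | _1[0]1_   read 0 → write 1, move left, go to C
C | _[1]11_   read 1 → write 0, move right, go to B
B | _0[1]1_   read 1 → write 1, move left, go to C
C | _[0]11_   read 0 → write 1, move left, go to C
C | [_]111_
At halt the head is at cell -1.

-1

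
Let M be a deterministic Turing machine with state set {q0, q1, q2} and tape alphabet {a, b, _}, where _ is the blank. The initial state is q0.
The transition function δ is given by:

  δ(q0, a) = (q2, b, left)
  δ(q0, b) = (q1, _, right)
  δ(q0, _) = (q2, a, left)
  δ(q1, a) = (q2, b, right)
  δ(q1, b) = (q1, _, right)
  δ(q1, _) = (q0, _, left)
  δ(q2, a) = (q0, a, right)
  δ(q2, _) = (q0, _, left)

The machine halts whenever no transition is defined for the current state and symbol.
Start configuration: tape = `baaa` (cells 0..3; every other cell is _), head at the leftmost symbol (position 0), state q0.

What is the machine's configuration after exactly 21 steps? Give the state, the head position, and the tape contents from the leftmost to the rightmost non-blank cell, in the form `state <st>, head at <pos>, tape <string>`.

q0 | [b]aaa_   read b → write _, move right, go to q1
q1 | _[a]aa_   read a → write b, move right, go to q2
q2 | _b[a]a_   read a → write a, move right, go to q0
q0 | _ba[a]_   read a → write b, move left, go to q2
q2 | _b[a]b_   read a → write a, move right, go to q0
q0 | _ba[b]_   read b → write _, move right, go to q1
q1 | _ba_[_]   read _ → write _, move left, go to q0
q0 | _ba[_]_   read _ → write a, move left, go to q2
q2 | _b[a]a_   read a → write a, move right, go to q0
q0 | _ba[a]_   read a → write b, move left, go to q2
q2 | _b[a]b_   read a → write a, move right, go to q0
q0 | _ba[b]_   read b → write _, move right, go to q1
q1 | _ba_[_]   read _ → write _, move left, go to q0
q0 | _ba[_]_   read _ → write a, move left, go to q2
q2 | _b[a]a_   read a → write a, move right, go to q0
q0 | _ba[a]_   read a → write b, move left, go to q2
q2 | _b[a]b_   read a → write a, move right, go to q0
q0 | _ba[b]_   read b → write _, move right, go to q1
q1 | _ba_[_]   read _ → write _, move left, go to q0
q0 | _ba[_]_   read _ → write a, move left, go to q2
q2 | _b[a]a_   read a → write a, move right, go to q0
q0 | _ba[a]_
After 21 steps: state q0, head at 3, tape baa.

state q0, head at 3, tape baa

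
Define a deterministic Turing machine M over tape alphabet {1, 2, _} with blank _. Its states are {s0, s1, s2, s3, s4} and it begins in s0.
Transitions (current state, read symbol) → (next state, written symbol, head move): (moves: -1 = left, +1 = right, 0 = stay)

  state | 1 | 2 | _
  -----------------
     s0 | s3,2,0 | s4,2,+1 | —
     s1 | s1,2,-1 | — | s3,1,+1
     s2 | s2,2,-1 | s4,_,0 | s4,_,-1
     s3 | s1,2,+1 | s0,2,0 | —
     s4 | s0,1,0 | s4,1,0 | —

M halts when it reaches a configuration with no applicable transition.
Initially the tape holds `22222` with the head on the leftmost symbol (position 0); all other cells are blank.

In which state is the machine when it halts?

state=s0 head=0 tape=[2]2222_   (s0,2)→(s4,2,+1)
state=s4 head=1 tape=2[2]222_   (s4,2)→(s4,1,0)
state=s4 head=1 tape=2[1]222_   (s4,1)→(s0,1,0)
state=s0 head=1 tape=2[1]222_   (s0,1)→(s3,2,0)
state=s3 head=1 tape=2[2]222_   (s3,2)→(s0,2,0)
state=s0 head=1 tape=2[2]222_   (s0,2)→(s4,2,+1)
state=s4 head=2 tape=22[2]22_   (s4,2)→(s4,1,0)
state=s4 head=2 tape=22[1]22_   (s4,1)→(s0,1,0)
state=s0 head=2 tape=22[1]22_   (s0,1)→(s3,2,0)
state=s3 head=2 tape=22[2]22_   (s3,2)→(s0,2,0)
state=s0 head=2 tape=22[2]22_   (s0,2)→(s4,2,+1)
state=s4 head=3 tape=222[2]2_   (s4,2)→(s4,1,0)
state=s4 head=3 tape=222[1]2_   (s4,1)→(s0,1,0)
state=s0 head=3 tape=222[1]2_   (s0,1)→(s3,2,0)
state=s3 head=3 tape=222[2]2_   (s3,2)→(s0,2,0)
state=s0 head=3 tape=222[2]2_   (s0,2)→(s4,2,+1)
state=s4 head=4 tape=2222[2]_   (s4,2)→(s4,1,0)
state=s4 head=4 tape=2222[1]_   (s4,1)→(s0,1,0)
state=s0 head=4 tape=2222[1]_   (s0,1)→(s3,2,0)
state=s3 head=4 tape=2222[2]_   (s3,2)→(s0,2,0)
state=s0 head=4 tape=2222[2]_   (s0,2)→(s4,2,+1)
state=s4 head=5 tape=22222[_]
No transition is defined for (s4, _); M halts in state s4.

s4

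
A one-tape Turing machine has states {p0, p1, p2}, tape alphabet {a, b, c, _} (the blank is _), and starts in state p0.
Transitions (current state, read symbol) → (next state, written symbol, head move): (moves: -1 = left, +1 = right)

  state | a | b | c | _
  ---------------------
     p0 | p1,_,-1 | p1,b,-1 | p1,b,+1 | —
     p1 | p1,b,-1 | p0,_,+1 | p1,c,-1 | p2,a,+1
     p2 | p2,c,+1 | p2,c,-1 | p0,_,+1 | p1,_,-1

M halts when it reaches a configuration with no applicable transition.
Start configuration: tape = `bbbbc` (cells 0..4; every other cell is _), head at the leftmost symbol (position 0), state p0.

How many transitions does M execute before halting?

p0 | _[b]bbbc__   read b → write b, move -1, go to p1
p1 | [_]bbbbc__   read _ → write a, move +1, go to p2
p2 | a[b]bbbc__   read b → write c, move -1, go to p2
p2 | [a]cbbbc__   read a → write c, move +1, go to p2
p2 | c[c]bbbc__   read c → write _, move +1, go to p0
p0 | c_[b]bbc__   read b → write b, move -1, go to p1
p1 | c[_]bbbc__   read _ → write a, move +1, go to p2
p2 | ca[b]bbc__   read b → write c, move -1, go to p2
p2 | c[a]cbbc__   read a → write c, move +1, go to p2
p2 | cc[c]bbc__   read c → write _, move +1, go to p0
p0 | cc_[b]bc__   read b → write b, move -1, go to p1
p1 | cc[_]bbc__   read _ → write a, move +1, go to p2
p2 | cca[b]bc__   read b → write c, move -1, go to p2
p2 | cc[a]cbc__   read a → write c, move +1, go to p2
p2 | ccc[c]bc__   read c → write _, move +1, go to p0
p0 | ccc_[b]c__   read b → write b, move -1, go to p1
p1 | ccc[_]bc__   read _ → write a, move +1, go to p2
p2 | ccca[b]c__   read b → write c, move -1, go to p2
p2 | ccc[a]cc__   read a → write c, move +1, go to p2
p2 | cccc[c]c__   read c → write _, move +1, go to p0
p0 | cccc_[c]__   read c → write b, move +1, go to p1
p1 | cccc_b[_]_   read _ → write a, move +1, go to p2
p2 | cccc_ba[_]   read _ → write _, move -1, go to p1
p1 | cccc_b[a]_   read a → write b, move -1, go to p1
p1 | cccc_[b]b_   read b → write _, move +1, go to p0
p0 | cccc__[b]_   read b → write b, move -1, go to p1
p1 | cccc_[_]b_   read _ → write a, move +1, go to p2
p2 | cccc_a[b]_   read b → write c, move -1, go to p2
p2 | cccc_[a]c_   read a → write c, move +1, go to p2
p2 | cccc_c[c]_   read c → write _, move +1, go to p0
p0 | cccc_c_[_]
M halts after 30 transitions.

30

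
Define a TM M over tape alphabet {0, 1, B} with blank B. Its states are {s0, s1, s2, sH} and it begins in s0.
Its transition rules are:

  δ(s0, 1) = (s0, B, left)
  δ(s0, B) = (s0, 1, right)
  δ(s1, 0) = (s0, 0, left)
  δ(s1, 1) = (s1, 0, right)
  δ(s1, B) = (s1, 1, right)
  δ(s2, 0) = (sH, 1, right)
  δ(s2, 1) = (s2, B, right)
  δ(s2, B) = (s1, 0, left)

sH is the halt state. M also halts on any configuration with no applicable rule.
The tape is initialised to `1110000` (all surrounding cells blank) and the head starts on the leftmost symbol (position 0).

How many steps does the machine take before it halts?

21

s0 | BBB[1]110000   read 1 → write B, move left, go to s0
s0 | BB[B]B110000   read B → write 1, move right, go to s0
s0 | BB1[B]110000   read B → write 1, move right, go to s0
s0 | BB11[1]10000   read 1 → write B, move left, go to s0
s0 | BB1[1]B10000   read 1 → write B, move left, go to s0
s0 | BB[1]BB10000   read 1 → write B, move left, go to s0
s0 | B[B]BBB10000   read B → write 1, move right, go to s0
s0 | B1[B]BB10000   read B → write 1, move right, go to s0
s0 | B11[B]B10000   read B → write 1, move right, go to s0
s0 | B111[B]10000   read B → write 1, move right, go to s0
s0 | B1111[1]0000   read 1 → write B, move left, go to s0
s0 | B111[1]B0000   read 1 → write B, move left, go to s0
s0 | B11[1]BB0000   read 1 → write B, move left, go to s0
s0 | B1[1]BBB0000   read 1 → write B, move left, go to s0
s0 | B[1]BBBB0000   read 1 → write B, move left, go to s0
s0 | [B]BBBBB0000   read B → write 1, move right, go to s0
s0 | 1[B]BBBB0000   read B → write 1, move right, go to s0
s0 | 11[B]BBB0000   read B → write 1, move right, go to s0
s0 | 111[B]BB0000   read B → write 1, move right, go to s0
s0 | 1111[B]B0000   read B → write 1, move right, go to s0
s0 | 11111[B]0000   read B → write 1, move right, go to s0
s0 | 111111[0]000
M halts after 21 transitions.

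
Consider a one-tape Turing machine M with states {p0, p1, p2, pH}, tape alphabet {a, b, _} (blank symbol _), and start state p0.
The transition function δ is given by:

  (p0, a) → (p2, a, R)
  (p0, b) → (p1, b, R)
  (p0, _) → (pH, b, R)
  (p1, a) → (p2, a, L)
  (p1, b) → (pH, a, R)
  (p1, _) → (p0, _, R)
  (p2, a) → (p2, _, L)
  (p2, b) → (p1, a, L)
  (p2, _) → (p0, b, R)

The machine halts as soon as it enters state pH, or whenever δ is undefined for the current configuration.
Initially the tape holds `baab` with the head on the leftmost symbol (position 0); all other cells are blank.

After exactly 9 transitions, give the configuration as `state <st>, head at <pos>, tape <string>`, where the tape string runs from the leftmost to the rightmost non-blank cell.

state=p0 head=0 tape=_[b]aab   (p0,b)→(p1,b,R)
state=p1 head=1 tape=_b[a]ab   (p1,a)→(p2,a,L)
state=p2 head=0 tape=_[b]aab   (p2,b)→(p1,a,L)
state=p1 head=-1 tape=[_]aaab   (p1,_)→(p0,_,R)
state=p0 head=0 tape=_[a]aab   (p0,a)→(p2,a,R)
state=p2 head=1 tape=_a[a]ab   (p2,a)→(p2,_,L)
state=p2 head=0 tape=_[a]_ab   (p2,a)→(p2,_,L)
state=p2 head=-1 tape=[_]__ab   (p2,_)→(p0,b,R)
state=p0 head=0 tape=b[_]_ab   (p0,_)→(pH,b,R)
state=pH head=1 tape=bb[_]ab
After 9 steps: state pH, head at 1, tape bb_ab.

state pH, head at 1, tape bb_ab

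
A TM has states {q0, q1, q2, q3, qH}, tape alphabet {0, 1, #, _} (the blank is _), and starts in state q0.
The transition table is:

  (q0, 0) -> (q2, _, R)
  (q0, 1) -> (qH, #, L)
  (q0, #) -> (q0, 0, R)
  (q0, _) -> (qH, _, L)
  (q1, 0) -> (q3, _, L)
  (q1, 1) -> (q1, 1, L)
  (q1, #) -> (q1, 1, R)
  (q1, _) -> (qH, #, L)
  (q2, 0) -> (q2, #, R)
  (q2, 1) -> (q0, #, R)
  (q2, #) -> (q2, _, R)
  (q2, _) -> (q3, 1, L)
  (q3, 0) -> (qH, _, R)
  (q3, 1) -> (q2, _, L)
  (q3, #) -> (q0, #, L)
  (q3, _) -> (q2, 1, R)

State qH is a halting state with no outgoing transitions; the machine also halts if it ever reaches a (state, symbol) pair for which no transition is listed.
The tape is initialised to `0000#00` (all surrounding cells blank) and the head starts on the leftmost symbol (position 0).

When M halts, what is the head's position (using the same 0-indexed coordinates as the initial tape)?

q0 | [0]000#00_   read 0 → write _, move R, go to q2
q2 | _[0]00#00_   read 0 → write #, move R, go to q2
q2 | _#[0]0#00_   read 0 → write #, move R, go to q2
q2 | _##[0]#00_   read 0 → write #, move R, go to q2
q2 | _###[#]00_   read # → write _, move R, go to q2
q2 | _###_[0]0_   read 0 → write #, move R, go to q2
q2 | _###_#[0]_   read 0 → write #, move R, go to q2
q2 | _###_##[_]   read _ → write 1, move L, go to q3
q3 | _###_#[#]1   read # → write #, move L, go to q0
q0 | _###_[#]#1   read # → write 0, move R, go to q0
q0 | _###_0[#]1   read # → write 0, move R, go to q0
q0 | _###_00[1]   read 1 → write #, move L, go to qH
qH | _###_0[0]#
At halt the head is at cell 6.

6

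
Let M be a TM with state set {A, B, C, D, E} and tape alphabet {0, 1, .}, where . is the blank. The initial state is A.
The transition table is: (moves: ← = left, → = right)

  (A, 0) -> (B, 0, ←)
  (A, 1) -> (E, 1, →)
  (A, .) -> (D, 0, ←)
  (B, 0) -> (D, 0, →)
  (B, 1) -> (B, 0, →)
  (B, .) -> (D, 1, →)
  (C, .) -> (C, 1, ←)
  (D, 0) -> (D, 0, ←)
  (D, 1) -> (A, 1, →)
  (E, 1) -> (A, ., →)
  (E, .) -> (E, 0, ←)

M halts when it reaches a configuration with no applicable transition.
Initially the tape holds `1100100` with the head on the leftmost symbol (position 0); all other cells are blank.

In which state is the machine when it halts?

D

state=A head=0 tape=.[1]100100   (A,1)→(E,1,→)
state=E head=1 tape=.1[1]00100   (E,1)→(A,.,→)
state=A head=2 tape=.1.[0]0100   (A,0)→(B,0,←)
state=B head=1 tape=.1[.]00100   (B,.)→(D,1,→)
state=D head=2 tape=.11[0]0100   (D,0)→(D,0,←)
state=D head=1 tape=.1[1]00100   (D,1)→(A,1,→)
state=A head=2 tape=.11[0]0100   (A,0)→(B,0,←)
state=B head=1 tape=.1[1]00100   (B,1)→(B,0,→)
state=B head=2 tape=.10[0]0100   (B,0)→(D,0,→)
state=D head=3 tape=.100[0]100   (D,0)→(D,0,←)
state=D head=2 tape=.10[0]0100   (D,0)→(D,0,←)
state=D head=1 tape=.1[0]00100   (D,0)→(D,0,←)
state=D head=0 tape=.[1]000100   (D,1)→(A,1,→)
state=A head=1 tape=.1[0]00100   (A,0)→(B,0,←)
state=B head=0 tape=.[1]000100   (B,1)→(B,0,→)
state=B head=1 tape=.0[0]00100   (B,0)→(D,0,→)
state=D head=2 tape=.00[0]0100   (D,0)→(D,0,←)
state=D head=1 tape=.0[0]00100   (D,0)→(D,0,←)
state=D head=0 tape=.[0]000100   (D,0)→(D,0,←)
state=D head=-1 tape=[.]0000100
No transition is defined for (D, .); M halts in state D.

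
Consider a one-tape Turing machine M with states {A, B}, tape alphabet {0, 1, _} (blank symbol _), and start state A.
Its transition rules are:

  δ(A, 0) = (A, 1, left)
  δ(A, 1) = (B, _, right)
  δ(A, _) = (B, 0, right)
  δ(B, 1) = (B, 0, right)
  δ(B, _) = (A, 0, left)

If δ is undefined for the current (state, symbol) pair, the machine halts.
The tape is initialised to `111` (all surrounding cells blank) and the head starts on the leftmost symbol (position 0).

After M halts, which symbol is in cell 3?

0

state=A head=0 tape=[1]11_   (A,1)→(B,_,right)
state=B head=1 tape=_[1]1_   (B,1)→(B,0,right)
state=B head=2 tape=_0[1]_   (B,1)→(B,0,right)
state=B head=3 tape=_00[_]   (B,_)→(A,0,left)
state=A head=2 tape=_0[0]0   (A,0)→(A,1,left)
state=A head=1 tape=_[0]10   (A,0)→(A,1,left)
state=A head=0 tape=[_]110   (A,_)→(B,0,right)
state=B head=1 tape=0[1]10   (B,1)→(B,0,right)
state=B head=2 tape=00[1]0   (B,1)→(B,0,right)
state=B head=3 tape=000[0]
Cell 3 holds 0 when M halts.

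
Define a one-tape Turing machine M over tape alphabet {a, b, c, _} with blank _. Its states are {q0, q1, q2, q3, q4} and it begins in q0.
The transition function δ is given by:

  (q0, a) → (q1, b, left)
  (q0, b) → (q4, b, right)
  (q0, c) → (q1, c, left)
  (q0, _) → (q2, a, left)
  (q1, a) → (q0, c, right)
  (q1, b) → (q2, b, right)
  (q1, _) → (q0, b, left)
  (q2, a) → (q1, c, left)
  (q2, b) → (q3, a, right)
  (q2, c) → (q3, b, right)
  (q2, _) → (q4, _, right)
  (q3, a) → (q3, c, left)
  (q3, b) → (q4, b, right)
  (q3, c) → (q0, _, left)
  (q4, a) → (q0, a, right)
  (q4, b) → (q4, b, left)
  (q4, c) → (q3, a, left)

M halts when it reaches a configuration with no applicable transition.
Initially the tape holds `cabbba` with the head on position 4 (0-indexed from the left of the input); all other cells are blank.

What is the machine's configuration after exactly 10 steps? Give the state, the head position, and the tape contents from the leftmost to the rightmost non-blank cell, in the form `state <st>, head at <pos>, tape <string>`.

state=q0 head=4 tape=cabb[b]a_   (q0,b)→(q4,b,right)
state=q4 head=5 tape=cabbb[a]_   (q4,a)→(q0,a,right)
state=q0 head=6 tape=cabbba[_]   (q0,_)→(q2,a,left)
state=q2 head=5 tape=cabbb[a]a   (q2,a)→(q1,c,left)
state=q1 head=4 tape=cabb[b]ca   (q1,b)→(q2,b,right)
state=q2 head=5 tape=cabbb[c]a   (q2,c)→(q3,b,right)
state=q3 head=6 tape=cabbbb[a]   (q3,a)→(q3,c,left)
state=q3 head=5 tape=cabbb[b]c   (q3,b)→(q4,b,right)
state=q4 head=6 tape=cabbbb[c]   (q4,c)→(q3,a,left)
state=q3 head=5 tape=cabbb[b]a   (q3,b)→(q4,b,right)
state=q4 head=6 tape=cabbbb[a]
After 10 steps: state q4, head at 6, tape cabbbba.

state q4, head at 6, tape cabbbba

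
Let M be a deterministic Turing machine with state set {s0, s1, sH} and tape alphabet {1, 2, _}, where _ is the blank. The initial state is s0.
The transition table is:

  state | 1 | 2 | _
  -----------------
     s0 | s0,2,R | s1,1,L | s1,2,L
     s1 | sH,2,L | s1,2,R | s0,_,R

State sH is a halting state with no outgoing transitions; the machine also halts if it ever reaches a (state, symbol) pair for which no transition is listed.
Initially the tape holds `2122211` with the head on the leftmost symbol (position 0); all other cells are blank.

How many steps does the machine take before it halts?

7

s0 | _[2]122211   read 2 → write 1, move L, go to s1
s1 | [_]1122211   read _ → write _, move R, go to s0
s0 | _[1]122211   read 1 → write 2, move R, go to s0
s0 | _2[1]22211   read 1 → write 2, move R, go to s0
s0 | _22[2]2211   read 2 → write 1, move L, go to s1
s1 | _2[2]12211   read 2 → write 2, move R, go to s1
s1 | _22[1]2211   read 1 → write 2, move L, go to sH
sH | _2[2]22211
M halts after 7 transitions.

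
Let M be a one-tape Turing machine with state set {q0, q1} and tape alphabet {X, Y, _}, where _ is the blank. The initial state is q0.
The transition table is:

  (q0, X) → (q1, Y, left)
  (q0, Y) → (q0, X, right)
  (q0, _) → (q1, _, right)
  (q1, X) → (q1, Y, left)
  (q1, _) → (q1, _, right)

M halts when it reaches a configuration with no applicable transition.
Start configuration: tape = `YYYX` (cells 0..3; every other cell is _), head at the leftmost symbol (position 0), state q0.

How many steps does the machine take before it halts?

q0 | _[Y]YYX   read Y → write X, move right, go to q0
q0 | _X[Y]YX   read Y → write X, move right, go to q0
q0 | _XX[Y]X   read Y → write X, move right, go to q0
q0 | _XXX[X]   read X → write Y, move left, go to q1
q1 | _XX[X]Y   read X → write Y, move left, go to q1
q1 | _X[X]YY   read X → write Y, move left, go to q1
q1 | _[X]YYY   read X → write Y, move left, go to q1
q1 | [_]YYYY   read _ → write _, move right, go to q1
q1 | _[Y]YYY
M halts after 8 transitions.

8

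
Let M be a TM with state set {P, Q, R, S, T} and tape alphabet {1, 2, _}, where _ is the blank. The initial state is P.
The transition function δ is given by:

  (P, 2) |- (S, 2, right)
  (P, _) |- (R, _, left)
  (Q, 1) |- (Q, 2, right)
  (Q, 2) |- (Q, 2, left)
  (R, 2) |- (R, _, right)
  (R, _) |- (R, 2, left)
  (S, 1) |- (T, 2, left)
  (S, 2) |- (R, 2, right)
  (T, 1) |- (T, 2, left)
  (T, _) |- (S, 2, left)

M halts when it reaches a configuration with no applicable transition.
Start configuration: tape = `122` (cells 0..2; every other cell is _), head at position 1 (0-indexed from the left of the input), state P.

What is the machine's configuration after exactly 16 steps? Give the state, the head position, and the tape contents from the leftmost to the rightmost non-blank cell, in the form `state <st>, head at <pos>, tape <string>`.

P | 1[2]2___   read 2 → write 2, move right, go to S
S | 12[2]___   read 2 → write 2, move right, go to R
R | 122[_]__   read _ → write 2, move left, go to R
R | 12[2]2__   read 2 → write _, move right, go to R
R | 12_[2]__   read 2 → write _, move right, go to R
R | 12__[_]_   read _ → write 2, move left, go to R
R | 12_[_]2_   read _ → write 2, move left, go to R
R | 12[_]22_   read _ → write 2, move left, go to R
R | 1[2]222_   read 2 → write _, move right, go to R
R | 1_[2]22_   read 2 → write _, move right, go to R
R | 1__[2]2_   read 2 → write _, move right, go to R
R | 1___[2]_   read 2 → write _, move right, go to R
R | 1____[_]   read _ → write 2, move left, go to R
R | 1___[_]2   read _ → write 2, move left, go to R
R | 1__[_]22   read _ → write 2, move left, go to R
R | 1_[_]222   read _ → write 2, move left, go to R
R | 1[_]2222
After 16 steps: state R, head at 1, tape 1_2222.

state R, head at 1, tape 1_2222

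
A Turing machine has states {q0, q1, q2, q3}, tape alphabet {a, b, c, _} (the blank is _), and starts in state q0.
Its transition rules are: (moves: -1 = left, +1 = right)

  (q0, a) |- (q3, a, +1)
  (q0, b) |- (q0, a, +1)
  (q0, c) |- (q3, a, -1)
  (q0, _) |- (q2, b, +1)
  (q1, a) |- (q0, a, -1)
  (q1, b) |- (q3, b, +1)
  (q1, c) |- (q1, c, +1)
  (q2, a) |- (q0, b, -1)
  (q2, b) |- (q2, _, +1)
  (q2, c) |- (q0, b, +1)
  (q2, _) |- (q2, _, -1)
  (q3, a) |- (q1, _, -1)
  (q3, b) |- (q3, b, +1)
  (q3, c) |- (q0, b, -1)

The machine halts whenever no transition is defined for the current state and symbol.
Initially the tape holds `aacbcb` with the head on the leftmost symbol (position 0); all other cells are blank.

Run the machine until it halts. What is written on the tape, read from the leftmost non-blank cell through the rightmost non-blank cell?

aabb_ab

state=q0 head=0 tape=_[a]acbcb   (q0,a)→(q3,a,+1)
state=q3 head=1 tape=_a[a]cbcb   (q3,a)→(q1,_,-1)
state=q1 head=0 tape=_[a]_cbcb   (q1,a)→(q0,a,-1)
state=q0 head=-1 tape=[_]a_cbcb   (q0,_)→(q2,b,+1)
state=q2 head=0 tape=b[a]_cbcb   (q2,a)→(q0,b,-1)
state=q0 head=-1 tape=[b]b_cbcb   (q0,b)→(q0,a,+1)
state=q0 head=0 tape=a[b]_cbcb   (q0,b)→(q0,a,+1)
state=q0 head=1 tape=aa[_]cbcb   (q0,_)→(q2,b,+1)
state=q2 head=2 tape=aab[c]bcb   (q2,c)→(q0,b,+1)
state=q0 head=3 tape=aabb[b]cb   (q0,b)→(q0,a,+1)
state=q0 head=4 tape=aabba[c]b   (q0,c)→(q3,a,-1)
state=q3 head=3 tape=aabb[a]ab   (q3,a)→(q1,_,-1)
state=q1 head=2 tape=aab[b]_ab   (q1,b)→(q3,b,+1)
state=q3 head=3 tape=aabb[_]ab
The non-blank tape span at halt is aabb_ab.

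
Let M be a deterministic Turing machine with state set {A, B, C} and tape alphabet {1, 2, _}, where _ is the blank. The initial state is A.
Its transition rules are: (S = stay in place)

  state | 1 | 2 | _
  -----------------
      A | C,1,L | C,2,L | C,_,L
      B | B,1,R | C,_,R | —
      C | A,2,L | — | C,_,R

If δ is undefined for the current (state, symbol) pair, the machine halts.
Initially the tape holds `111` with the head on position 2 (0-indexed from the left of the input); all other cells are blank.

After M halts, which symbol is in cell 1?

A | __11[1]   read 1 → write 1, move L, go to C
C | __1[1]1   read 1 → write 2, move L, go to A
A | __[1]21   read 1 → write 1, move L, go to C
C | _[_]121   read _ → write _, move R, go to C
C | __[1]21   read 1 → write 2, move L, go to A
A | _[_]221   read _ → write _, move L, go to C
C | [_]_221   read _ → write _, move R, go to C
C | _[_]221   read _ → write _, move R, go to C
C | __[2]21
Cell 1 holds 2 when M halts.

2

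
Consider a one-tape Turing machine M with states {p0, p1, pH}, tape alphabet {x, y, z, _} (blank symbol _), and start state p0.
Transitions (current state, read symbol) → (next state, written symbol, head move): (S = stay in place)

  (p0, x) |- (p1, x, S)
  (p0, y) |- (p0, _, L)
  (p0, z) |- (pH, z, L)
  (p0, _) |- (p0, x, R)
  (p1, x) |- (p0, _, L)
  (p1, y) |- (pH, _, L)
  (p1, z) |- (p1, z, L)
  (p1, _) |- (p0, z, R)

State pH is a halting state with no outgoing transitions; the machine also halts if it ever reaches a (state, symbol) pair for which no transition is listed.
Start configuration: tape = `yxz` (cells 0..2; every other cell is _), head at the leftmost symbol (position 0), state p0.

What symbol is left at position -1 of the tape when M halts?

x

p0 | __[y]xz   read y → write _, move L, go to p0
p0 | _[_]_xz   read _ → write x, move R, go to p0
p0 | _x[_]xz   read _ → write x, move R, go to p0
p0 | _xx[x]z   read x → write x, move S, go to p1
p1 | _xx[x]z   read x → write _, move L, go to p0
p0 | _x[x]_z   read x → write x, move S, go to p1
p1 | _x[x]_z   read x → write _, move L, go to p0
p0 | _[x]__z   read x → write x, move S, go to p1
p1 | _[x]__z   read x → write _, move L, go to p0
p0 | [_]___z   read _ → write x, move R, go to p0
p0 | x[_]__z   read _ → write x, move R, go to p0
p0 | xx[_]_z   read _ → write x, move R, go to p0
p0 | xxx[_]z   read _ → write x, move R, go to p0
p0 | xxxx[z]   read z → write z, move L, go to pH
pH | xxx[x]z
Cell -1 holds x when M halts.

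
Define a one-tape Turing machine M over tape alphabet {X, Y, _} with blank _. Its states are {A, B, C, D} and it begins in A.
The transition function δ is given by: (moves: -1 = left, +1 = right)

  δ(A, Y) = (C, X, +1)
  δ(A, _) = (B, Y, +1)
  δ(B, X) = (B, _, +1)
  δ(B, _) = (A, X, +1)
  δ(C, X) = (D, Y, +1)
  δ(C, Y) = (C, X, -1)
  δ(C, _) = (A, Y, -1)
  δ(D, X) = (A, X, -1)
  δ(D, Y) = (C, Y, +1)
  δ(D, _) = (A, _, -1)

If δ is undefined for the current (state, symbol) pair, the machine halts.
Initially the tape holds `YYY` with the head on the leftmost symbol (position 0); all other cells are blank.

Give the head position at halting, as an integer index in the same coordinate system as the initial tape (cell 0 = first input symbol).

A | [Y]YY__   read Y → write X, move +1, go to C
C | X[Y]Y__   read Y → write X, move -1, go to C
C | [X]XY__   read X → write Y, move +1, go to D
D | Y[X]Y__   read X → write X, move -1, go to A
A | [Y]XY__   read Y → write X, move +1, go to C
C | X[X]Y__   read X → write Y, move +1, go to D
D | XY[Y]__   read Y → write Y, move +1, go to C
C | XYY[_]_   read _ → write Y, move -1, go to A
A | XY[Y]Y_   read Y → write X, move +1, go to C
C | XYX[Y]_   read Y → write X, move -1, go to C
C | XY[X]X_   read X → write Y, move +1, go to D
D | XYY[X]_   read X → write X, move -1, go to A
A | XY[Y]X_   read Y → write X, move +1, go to C
C | XYX[X]_   read X → write Y, move +1, go to D
D | XYXY[_]   read _ → write _, move -1, go to A
A | XYX[Y]_   read Y → write X, move +1, go to C
C | XYXX[_]   read _ → write Y, move -1, go to A
A | XYX[X]Y
At halt the head is at cell 3.

3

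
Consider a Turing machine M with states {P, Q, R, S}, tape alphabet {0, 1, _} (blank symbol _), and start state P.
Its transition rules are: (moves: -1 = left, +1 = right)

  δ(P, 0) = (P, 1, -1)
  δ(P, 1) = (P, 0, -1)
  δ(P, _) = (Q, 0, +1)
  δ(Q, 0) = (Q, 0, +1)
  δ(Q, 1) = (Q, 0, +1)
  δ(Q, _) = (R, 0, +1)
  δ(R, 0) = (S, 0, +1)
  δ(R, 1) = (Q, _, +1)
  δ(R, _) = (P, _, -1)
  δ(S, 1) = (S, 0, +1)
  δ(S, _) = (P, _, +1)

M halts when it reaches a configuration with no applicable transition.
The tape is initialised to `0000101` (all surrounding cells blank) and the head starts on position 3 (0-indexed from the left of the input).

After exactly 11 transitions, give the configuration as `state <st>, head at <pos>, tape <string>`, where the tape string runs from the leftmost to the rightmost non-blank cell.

state Q, head at 6, tape 00000001

P | _000[0]101   read 0 → write 1, move -1, go to P
P | _00[0]1101   read 0 → write 1, move -1, go to P
P | _0[0]11101   read 0 → write 1, move -1, go to P
P | _[0]111101   read 0 → write 1, move -1, go to P
P | [_]1111101   read _ → write 0, move +1, go to Q
Q | 0[1]111101   read 1 → write 0, move +1, go to Q
Q | 00[1]11101   read 1 → write 0, move +1, go to Q
Q | 000[1]1101   read 1 → write 0, move +1, go to Q
Q | 0000[1]101   read 1 → write 0, move +1, go to Q
Q | 00000[1]01   read 1 → write 0, move +1, go to Q
Q | 000000[0]1   read 0 → write 0, move +1, go to Q
Q | 0000000[1]
After 11 steps: state Q, head at 6, tape 00000001.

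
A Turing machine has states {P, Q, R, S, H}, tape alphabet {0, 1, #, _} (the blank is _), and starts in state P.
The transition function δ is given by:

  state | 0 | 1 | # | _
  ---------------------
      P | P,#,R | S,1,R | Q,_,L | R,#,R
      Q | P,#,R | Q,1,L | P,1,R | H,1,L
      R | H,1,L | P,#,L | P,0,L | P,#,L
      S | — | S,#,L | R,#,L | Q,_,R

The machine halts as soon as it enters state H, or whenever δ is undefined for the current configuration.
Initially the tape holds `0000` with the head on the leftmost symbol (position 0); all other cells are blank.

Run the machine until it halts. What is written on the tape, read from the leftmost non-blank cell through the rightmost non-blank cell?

state=P head=0 tape=[0]000____   (P,0)→(P,#,R)
state=P head=1 tape=#[0]00____   (P,0)→(P,#,R)
state=P head=2 tape=##[0]0____   (P,0)→(P,#,R)
state=P head=3 tape=###[0]____   (P,0)→(P,#,R)
state=P head=4 tape=####[_]___   (P,_)→(R,#,R)
state=R head=5 tape=#####[_]__   (R,_)→(P,#,L)
state=P head=4 tape=####[#]#__   (P,#)→(Q,_,L)
state=Q head=3 tape=###[#]_#__   (Q,#)→(P,1,R)
state=P head=4 tape=###1[_]#__   (P,_)→(R,#,R)
state=R head=5 tape=###1#[#]__   (R,#)→(P,0,L)
state=P head=4 tape=###1[#]0__   (P,#)→(Q,_,L)
state=Q head=3 tape=###[1]_0__   (Q,1)→(Q,1,L)
state=Q head=2 tape=##[#]1_0__   (Q,#)→(P,1,R)
state=P head=3 tape=##1[1]_0__   (P,1)→(S,1,R)
state=S head=4 tape=##11[_]0__   (S,_)→(Q,_,R)
state=Q head=5 tape=##11_[0]__   (Q,0)→(P,#,R)
state=P head=6 tape=##11_#[_]_   (P,_)→(R,#,R)
state=R head=7 tape=##11_##[_]   (R,_)→(P,#,L)
state=P head=6 tape=##11_#[#]#   (P,#)→(Q,_,L)
state=Q head=5 tape=##11_[#]_#   (Q,#)→(P,1,R)
state=P head=6 tape=##11_1[_]#   (P,_)→(R,#,R)
state=R head=7 tape=##11_1#[#]   (R,#)→(P,0,L)
state=P head=6 tape=##11_1[#]0   (P,#)→(Q,_,L)
state=Q head=5 tape=##11_[1]_0   (Q,1)→(Q,1,L)
state=Q head=4 tape=##11[_]1_0   (Q,_)→(H,1,L)
state=H head=3 tape=##1[1]11_0
The non-blank tape span at halt is ##1111_0.

##1111_0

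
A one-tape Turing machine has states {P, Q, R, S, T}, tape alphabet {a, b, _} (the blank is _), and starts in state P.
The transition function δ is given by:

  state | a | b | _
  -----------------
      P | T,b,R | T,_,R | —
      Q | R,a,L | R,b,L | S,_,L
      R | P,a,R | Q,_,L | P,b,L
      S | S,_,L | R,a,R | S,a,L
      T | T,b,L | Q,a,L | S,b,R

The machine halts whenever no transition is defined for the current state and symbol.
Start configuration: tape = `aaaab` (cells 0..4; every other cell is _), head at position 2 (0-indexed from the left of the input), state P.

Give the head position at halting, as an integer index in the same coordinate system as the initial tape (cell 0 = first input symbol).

P | __aa[a]ab   read a → write b, move R, go to T
T | __aab[a]b   read a → write b, move L, go to T
T | __aa[b]bb   read b → write a, move L, go to Q
Q | __a[a]abb   read a → write a, move L, go to R
R | __[a]aabb   read a → write a, move R, go to P
P | __a[a]abb   read a → write b, move R, go to T
T | __ab[a]bb   read a → write b, move L, go to T
T | __a[b]bbb   read b → write a, move L, go to Q
Q | __[a]abbb   read a → write a, move L, go to R
R | _[_]aabbb   read _ → write b, move L, go to P
P | [_]baabbb
At halt the head is at cell -2.

-2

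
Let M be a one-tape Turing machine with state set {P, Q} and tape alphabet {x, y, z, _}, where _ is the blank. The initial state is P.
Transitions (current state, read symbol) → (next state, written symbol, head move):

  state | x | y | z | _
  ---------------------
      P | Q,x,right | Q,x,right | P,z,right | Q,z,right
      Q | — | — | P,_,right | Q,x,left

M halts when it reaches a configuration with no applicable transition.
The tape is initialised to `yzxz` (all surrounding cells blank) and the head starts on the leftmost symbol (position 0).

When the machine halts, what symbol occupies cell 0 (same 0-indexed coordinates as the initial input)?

P | [y]zxz___   read y → write x, move right, go to Q
Q | x[z]xz___   read z → write _, move right, go to P
P | x_[x]z___   read x → write x, move right, go to Q
Q | x_x[z]___   read z → write _, move right, go to P
P | x_x_[_]__   read _ → write z, move right, go to Q
Q | x_x_z[_]_   read _ → write x, move left, go to Q
Q | x_x_[z]x_   read z → write _, move right, go to P
P | x_x__[x]_   read x → write x, move right, go to Q
Q | x_x__x[_]   read _ → write x, move left, go to Q
Q | x_x__[x]x
Cell 0 holds x when M halts.

x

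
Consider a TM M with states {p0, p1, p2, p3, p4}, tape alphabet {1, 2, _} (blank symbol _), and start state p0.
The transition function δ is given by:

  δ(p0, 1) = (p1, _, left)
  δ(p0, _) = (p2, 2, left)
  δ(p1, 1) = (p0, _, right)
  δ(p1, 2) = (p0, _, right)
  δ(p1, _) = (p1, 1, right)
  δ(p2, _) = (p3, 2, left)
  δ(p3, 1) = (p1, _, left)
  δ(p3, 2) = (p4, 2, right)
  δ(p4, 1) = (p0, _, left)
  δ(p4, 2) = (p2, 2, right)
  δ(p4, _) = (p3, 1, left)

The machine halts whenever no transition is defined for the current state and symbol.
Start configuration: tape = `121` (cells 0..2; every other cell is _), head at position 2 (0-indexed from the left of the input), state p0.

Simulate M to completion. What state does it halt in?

p0

state=p0 head=2 tape=_12[1]   (p0,1)→(p1,_,left)
state=p1 head=1 tape=_1[2]_   (p1,2)→(p0,_,right)
state=p0 head=2 tape=_1_[_]   (p0,_)→(p2,2,left)
state=p2 head=1 tape=_1[_]2   (p2,_)→(p3,2,left)
state=p3 head=0 tape=_[1]22   (p3,1)→(p1,_,left)
state=p1 head=-1 tape=[_]_22   (p1,_)→(p1,1,right)
state=p1 head=0 tape=1[_]22   (p1,_)→(p1,1,right)
state=p1 head=1 tape=11[2]2   (p1,2)→(p0,_,right)
state=p0 head=2 tape=11_[2]
No transition is defined for (p0, 2); M halts in state p0.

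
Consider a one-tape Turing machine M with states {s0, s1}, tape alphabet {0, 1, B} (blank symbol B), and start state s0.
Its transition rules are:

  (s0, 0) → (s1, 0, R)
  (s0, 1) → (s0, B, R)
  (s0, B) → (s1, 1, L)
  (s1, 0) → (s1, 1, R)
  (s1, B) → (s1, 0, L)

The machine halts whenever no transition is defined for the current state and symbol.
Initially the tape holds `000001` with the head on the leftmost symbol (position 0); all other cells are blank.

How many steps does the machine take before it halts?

5

s0 | [0]00001   read 0 → write 0, move R, go to s1
s1 | 0[0]0001   read 0 → write 1, move R, go to s1
s1 | 01[0]001   read 0 → write 1, move R, go to s1
s1 | 011[0]01   read 0 → write 1, move R, go to s1
s1 | 0111[0]1   read 0 → write 1, move R, go to s1
s1 | 01111[1]
M halts after 5 transitions.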